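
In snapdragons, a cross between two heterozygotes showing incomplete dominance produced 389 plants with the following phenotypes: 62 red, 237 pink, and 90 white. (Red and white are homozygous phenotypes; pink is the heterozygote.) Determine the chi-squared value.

With incomplete dominance, a heterozygote × heterozygote cross gives a 1:2:1 phenotypic ratio.
The 1:2:1 ratio has 4 parts, so with N = 389 the expected counts are:
  red: 389 × 1/4 = 97.25
  pink: 389 × 2/4 = 194.5
  white: 389 × 1/4 = 97.25
χ² = Σ (O − E)² / E
  red: (62 − 97.25)² / 97.25 = 12.7770
  pink: (237 − 194.5)² / 194.5 = 9.2866
  white: (90 − 97.25)² / 97.25 = 0.5405
χ² = 12.7770 + 9.2866 + 0.5405 = 22.6041 ≈ 22.604

22.604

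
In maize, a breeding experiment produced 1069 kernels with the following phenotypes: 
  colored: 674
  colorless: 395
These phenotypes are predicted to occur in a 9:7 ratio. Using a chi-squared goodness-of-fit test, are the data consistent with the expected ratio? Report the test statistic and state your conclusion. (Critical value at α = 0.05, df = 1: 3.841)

20.084; not consistent

Under the 9:7 hypothesis (Σ ratio = 16, N = 1069):
  colored: 1069 × 9/16 = 601.3125
  colorless: 1069 × 7/16 = 467.6875
χ² = Σ (O − E)² / E
  colored: (674 − 601.3125)² / 601.3125 = 8.7866
  colorless: (395 − 467.6875)² / 467.6875 = 11.2970
χ² = 8.7866 + 11.2970 = 20.0836 ≈ 20.084
Degrees of freedom = 2 − 1 = 1; critical value at α = 0.05 is 3.841.
Since 20.084 > 3.841, we reject the null hypothesis — the data do not fit the 9:7 ratio.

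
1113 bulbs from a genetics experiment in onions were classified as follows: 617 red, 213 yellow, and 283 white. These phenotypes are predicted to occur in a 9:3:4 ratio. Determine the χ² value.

0.301

Expected counts for N = 1113 under a 9:3:4 ratio (total parts = 16):
  red: 1113 × 9/16 = 626.0625
  yellow: 1113 × 3/16 = 208.6875
  white: 1113 × 4/16 = 278.25
χ² = Σ (O − E)² / E
  red: (617 − 626.0625)² / 626.0625 = 0.1312
  yellow: (213 − 208.6875)² / 208.6875 = 0.0891
  white: (283 − 278.25)² / 278.25 = 0.0811
χ² = 0.1312 + 0.0891 + 0.0811 = 0.3014 ≈ 0.301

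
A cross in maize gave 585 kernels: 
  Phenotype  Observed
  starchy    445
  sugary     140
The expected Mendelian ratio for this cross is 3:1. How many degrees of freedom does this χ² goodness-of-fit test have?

A goodness-of-fit test with 2 phenotype classes has df = 2 − 1 = 1.

1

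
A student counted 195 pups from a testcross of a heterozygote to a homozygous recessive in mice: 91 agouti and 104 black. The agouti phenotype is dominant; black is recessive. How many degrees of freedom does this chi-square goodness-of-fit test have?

A testcross of a heterozygote (Aa × aa) gives a 1:1 phenotypic ratio.
A goodness-of-fit test with 2 phenotype classes has df = 2 − 1 = 1.

1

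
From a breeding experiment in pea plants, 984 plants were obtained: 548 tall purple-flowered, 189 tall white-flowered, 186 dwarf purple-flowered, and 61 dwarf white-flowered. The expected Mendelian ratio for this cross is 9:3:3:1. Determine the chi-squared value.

0.181

Total ratio parts = 16. Expected numbers out of 984:
  tall purple-flowered: 984 × 9/16 = 553.5
  tall white-flowered: 984 × 3/16 = 184.5
  dwarf purple-flowered: 984 × 3/16 = 184.5
  dwarf white-flowered: 984 × 1/16 = 61.5
χ² = Σ (O − E)² / E
  tall purple-flowered: (548 − 553.5)² / 553.5 = 0.0547
  tall white-flowered: (189 − 184.5)² / 184.5 = 0.1098
  dwarf purple-flowered: (186 − 184.5)² / 184.5 = 0.0122
  dwarf white-flowered: (61 − 61.5)² / 61.5 = 0.0041
χ² = 0.0547 + 0.1098 + 0.0122 + 0.0041 = 0.1808 ≈ 0.181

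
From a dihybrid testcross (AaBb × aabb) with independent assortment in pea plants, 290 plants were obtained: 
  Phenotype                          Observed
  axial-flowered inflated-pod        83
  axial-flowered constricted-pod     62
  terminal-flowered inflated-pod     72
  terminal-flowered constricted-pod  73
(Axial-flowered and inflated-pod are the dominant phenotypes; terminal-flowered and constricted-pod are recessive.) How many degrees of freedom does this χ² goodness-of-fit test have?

A dihybrid testcross with independent assortment gives a 1:1:1:1 ratio.
A goodness-of-fit test with 4 phenotype classes has df = 4 − 1 = 3.

3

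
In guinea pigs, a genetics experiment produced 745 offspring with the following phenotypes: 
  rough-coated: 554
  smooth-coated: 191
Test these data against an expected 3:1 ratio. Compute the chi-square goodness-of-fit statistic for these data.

The 3:1 ratio has 4 parts, so with N = 745 the expected counts are:
  rough-coated: 745 × 3/4 = 558.75
  smooth-coated: 745 × 1/4 = 186.25
χ² = Σ (O − E)² / E
  rough-coated: (554 − 558.75)² / 558.75 = 0.0404
  smooth-coated: (191 − 186.25)² / 186.25 = 0.1211
χ² = 0.0404 + 0.1211 = 0.1615 ≈ 0.162

0.162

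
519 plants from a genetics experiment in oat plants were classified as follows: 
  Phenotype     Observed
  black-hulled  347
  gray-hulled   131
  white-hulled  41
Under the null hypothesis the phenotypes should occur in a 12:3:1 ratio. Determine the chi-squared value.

18.508

Expected counts for N = 519 under a 12:3:1 ratio (total parts = 16):
  black-hulled: 519 × 12/16 = 389.25
  gray-hulled: 519 × 3/16 = 97.3125
  white-hulled: 519 × 1/16 = 32.4375
χ² = Σ (O − E)² / E
  black-hulled: (347 − 389.25)² / 389.25 = 4.5859
  gray-hulled: (131 − 97.3125)² / 97.3125 = 11.6619
  white-hulled: (41 − 32.4375)² / 32.4375 = 2.2602
χ² = 4.5859 + 11.6619 + 2.2602 = 18.508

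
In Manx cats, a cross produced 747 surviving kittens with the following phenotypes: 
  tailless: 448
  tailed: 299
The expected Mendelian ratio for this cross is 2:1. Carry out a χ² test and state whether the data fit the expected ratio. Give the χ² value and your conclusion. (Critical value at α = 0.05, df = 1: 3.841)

15.060; not consistent

Total ratio parts = 3. Expected numbers out of 747:
  tailless: 747 × 2/3 = 498
  tailed: 747 × 1/3 = 249
χ² = Σ (O − E)² / E
  tailless: (448 − 498)² / 498 = 5.0201
  tailed: (299 − 249)² / 249 = 10.0402
χ² = 5.0201 + 10.0402 = 15.0603 ≈ 15.060
Degrees of freedom = 2 − 1 = 1; critical value at α = 0.05 is 3.841.
Since 15.060 > 3.841, we reject the null hypothesis — the data do not fit the 2:1 ratio.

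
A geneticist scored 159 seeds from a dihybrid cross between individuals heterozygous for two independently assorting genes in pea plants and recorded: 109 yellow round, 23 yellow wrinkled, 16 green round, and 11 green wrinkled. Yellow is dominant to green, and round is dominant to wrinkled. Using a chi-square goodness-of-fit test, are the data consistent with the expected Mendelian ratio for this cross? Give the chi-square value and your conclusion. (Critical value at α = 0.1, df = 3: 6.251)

12.349; not consistent

A dihybrid F₂ with independent assortment and complete dominance at both loci gives a 9:3:3:1 phenotypic ratio.
The 9:3:3:1 ratio has 16 parts, so with N = 159 the expected counts are:
  yellow round: 159 × 9/16 = 89.4375
  yellow wrinkled: 159 × 3/16 = 29.8125
  green round: 159 × 3/16 = 29.8125
  green wrinkled: 159 × 1/16 = 9.9375
χ² = Σ (O − E)² / E
  yellow round: (109 − 89.4375)² / 89.4375 = 4.2789
  yellow wrinkled: (23 − 29.8125)² / 29.8125 = 1.5567
  green round: (16 − 29.8125)² / 29.8125 = 6.3995
  green wrinkled: (11 − 9.9375)² / 9.9375 = 0.1136
χ² = 4.2789 + 1.5567 + 6.3995 + 0.1136 = 12.3487 ≈ 12.349
Degrees of freedom = 4 − 1 = 3; critical value at α = 0.1 is 6.251.
Since 12.349 > 6.251, we reject the null hypothesis — the data do not fit the 9:3:3:1 ratio.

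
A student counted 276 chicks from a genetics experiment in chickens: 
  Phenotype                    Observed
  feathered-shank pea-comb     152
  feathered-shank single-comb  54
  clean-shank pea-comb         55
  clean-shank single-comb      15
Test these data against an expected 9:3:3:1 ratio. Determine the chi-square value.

Expected counts for N = 276 under a 9:3:3:1 ratio (total parts = 16):
  feathered-shank pea-comb: 276 × 9/16 = 155.25
  feathered-shank single-comb: 276 × 3/16 = 51.75
  clean-shank pea-comb: 276 × 3/16 = 51.75
  clean-shank single-comb: 276 × 1/16 = 17.25
χ² = Σ (O − E)² / E
  feathered-shank pea-comb: (152 − 155.25)² / 155.25 = 0.0680
  feathered-shank single-comb: (54 − 51.75)² / 51.75 = 0.0978
  clean-shank pea-comb: (55 − 51.75)² / 51.75 = 0.2041
  clean-shank single-comb: (15 − 17.25)² / 17.25 = 0.2935
χ² = 0.0680 + 0.0978 + 0.2041 + 0.2935 = 0.6634 ≈ 0.663

0.663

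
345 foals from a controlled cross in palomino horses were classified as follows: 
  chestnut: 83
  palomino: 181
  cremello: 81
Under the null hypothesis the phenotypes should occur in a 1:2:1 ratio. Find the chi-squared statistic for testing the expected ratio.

The 1:2:1 ratio has 4 parts, so with N = 345 the expected counts are:
  chestnut: 345 × 1/4 = 86.25
  palomino: 345 × 2/4 = 172.5
  cremello: 345 × 1/4 = 86.25
χ² = Σ (O − E)² / E
  chestnut: (83 − 86.25)² / 86.25 = 0.1225
  palomino: (181 − 172.5)² / 172.5 = 0.4188
  cremello: (81 − 86.25)² / 86.25 = 0.3196
χ² = 0.1225 + 0.4188 + 0.3196 = 0.8609 ≈ 0.861

0.861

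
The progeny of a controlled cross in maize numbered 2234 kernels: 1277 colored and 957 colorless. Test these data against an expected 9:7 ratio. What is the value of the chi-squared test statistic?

Under the 9:7 hypothesis (Σ ratio = 16, N = 2234):
  colored: 2234 × 9/16 = 1256.625
  colorless: 2234 × 7/16 = 977.375
χ² = Σ (O − E)² / E
  colored: (1277 − 1256.625)² / 1256.625 = 0.3304
  colorless: (957 − 977.375)² / 977.375 = 0.4248
χ² = 0.3304 + 0.4248 = 0.7552 ≈ 0.755

0.755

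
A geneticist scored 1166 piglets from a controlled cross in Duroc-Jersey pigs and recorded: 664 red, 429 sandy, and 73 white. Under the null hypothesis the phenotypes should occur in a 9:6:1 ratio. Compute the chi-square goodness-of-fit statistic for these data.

The 9:6:1 ratio has 16 parts, so with N = 1166 the expected counts are:
  red: 1166 × 9/16 = 655.875
  sandy: 1166 × 6/16 = 437.25
  white: 1166 × 1/16 = 72.875
χ² = Σ (O − E)² / E
  red: (664 − 655.875)² / 655.875 = 0.1007
  sandy: (429 − 437.25)² / 437.25 = 0.1557
  white: (73 − 72.875)² / 72.875 = 0.0002
χ² = 0.1007 + 0.1557 + 0.0002 = 0.2566 ≈ 0.257

0.257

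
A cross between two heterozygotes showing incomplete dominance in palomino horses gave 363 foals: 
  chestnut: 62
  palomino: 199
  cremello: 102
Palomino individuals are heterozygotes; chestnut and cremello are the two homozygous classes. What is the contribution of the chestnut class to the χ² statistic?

9.108

With incomplete dominance, a heterozygote × heterozygote cross gives a 1:2:1 phenotypic ratio.
Expected counts for N = 363 under a 1:2:1 ratio (total parts = 4):
  chestnut: 363 × 1/4 = 90.75
  palomino: 363 × 2/4 = 181.5
  cremello: 363 × 1/4 = 90.75
Contribution of chestnut: (62 − 90.75)² / 90.75 = 9.1081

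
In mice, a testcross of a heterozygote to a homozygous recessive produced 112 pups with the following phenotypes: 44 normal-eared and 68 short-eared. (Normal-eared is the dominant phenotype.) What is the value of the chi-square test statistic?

A testcross of a heterozygote (Aa × aa) gives a 1:1 phenotypic ratio.
The 1:1 ratio has 2 parts, so with N = 112 the expected counts are:
  normal-eared: 112 × 1/2 = 56
  short-eared: 112 × 1/2 = 56
χ² = Σ (O − E)² / E
  normal-eared: (44 − 56)² / 56 = 2.5714
  short-eared: (68 − 56)² / 56 = 2.5714
χ² = 2.5714 + 2.5714 = 5.1428 ≈ 5.143

5.143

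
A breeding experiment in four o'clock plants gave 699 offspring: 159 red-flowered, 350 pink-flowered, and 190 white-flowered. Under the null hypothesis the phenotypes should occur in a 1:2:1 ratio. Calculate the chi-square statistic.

2.751

Under the 1:2:1 hypothesis (Σ ratio = 4, N = 699):
  red-flowered: 699 × 1/4 = 174.75
  pink-flowered: 699 × 2/4 = 349.5
  white-flowered: 699 × 1/4 = 174.75
χ² = Σ (O − E)² / E
  red-flowered: (159 − 174.75)² / 174.75 = 1.4195
  pink-flowered: (350 − 349.5)² / 349.5 = 0.0007
  white-flowered: (190 − 174.75)² / 174.75 = 1.3308
χ² = 1.4195 + 0.0007 + 1.3308 = 2.751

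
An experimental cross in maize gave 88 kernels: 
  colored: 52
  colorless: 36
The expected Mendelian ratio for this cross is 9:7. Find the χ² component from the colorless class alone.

Total ratio parts = 16. Expected numbers out of 88:
  colored: 88 × 9/16 = 49.5
  colorless: 88 × 7/16 = 38.5
Contribution of colorless: (36 − 38.5)² / 38.5 = 0.1623

0.162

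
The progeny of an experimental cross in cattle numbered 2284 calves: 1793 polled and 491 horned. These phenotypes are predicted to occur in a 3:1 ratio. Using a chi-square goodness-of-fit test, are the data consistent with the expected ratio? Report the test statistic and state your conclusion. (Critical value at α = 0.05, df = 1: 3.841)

14.945; not consistent

Under the 3:1 hypothesis (Σ ratio = 4, N = 2284):
  polled: 2284 × 3/4 = 1713
  horned: 2284 × 1/4 = 571
χ² = Σ (O − E)² / E
  polled: (1793 − 1713)² / 1713 = 3.7361
  horned: (491 − 571)² / 571 = 11.2084
χ² = 3.7361 + 11.2084 = 14.9445 ≈ 14.945
Degrees of freedom = 2 − 1 = 1; critical value at α = 0.05 is 3.841.
Since 14.945 > 3.841, we reject the null hypothesis — the data do not fit the 3:1 ratio.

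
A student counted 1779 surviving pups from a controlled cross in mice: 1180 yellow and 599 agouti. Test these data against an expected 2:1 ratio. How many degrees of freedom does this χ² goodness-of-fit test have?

A goodness-of-fit test with 2 phenotype classes has df = 2 − 1 = 1.

1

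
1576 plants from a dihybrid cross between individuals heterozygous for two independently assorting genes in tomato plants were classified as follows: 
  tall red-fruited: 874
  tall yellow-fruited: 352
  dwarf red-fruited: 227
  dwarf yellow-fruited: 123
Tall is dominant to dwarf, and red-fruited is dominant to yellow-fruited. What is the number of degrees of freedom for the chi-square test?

3

A dihybrid F₂ with independent assortment and complete dominance at both loci gives a 9:3:3:1 phenotypic ratio.
A goodness-of-fit test with 4 phenotype classes has df = 4 − 1 = 3.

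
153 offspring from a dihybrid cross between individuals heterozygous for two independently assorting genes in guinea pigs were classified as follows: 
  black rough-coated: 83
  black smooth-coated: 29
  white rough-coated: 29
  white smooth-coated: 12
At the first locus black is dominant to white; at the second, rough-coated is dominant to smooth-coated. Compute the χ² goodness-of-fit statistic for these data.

A dihybrid F₂ with independent assortment and complete dominance at both loci gives a 9:3:3:1 phenotypic ratio.
Under the 9:3:3:1 hypothesis (Σ ratio = 16, N = 153):
  black rough-coated: 153 × 9/16 = 86.0625
  black smooth-coated: 153 × 3/16 = 28.6875
  white rough-coated: 153 × 3/16 = 28.6875
  white smooth-coated: 153 × 1/16 = 9.5625
χ² = Σ (O − E)² / E
  black rough-coated: (83 − 86.0625)² / 86.0625 = 0.1090
  black smooth-coated: (29 − 28.6875)² / 28.6875 = 0.0034
  white rough-coated: (29 − 28.6875)² / 28.6875 = 0.0034
  white smooth-coated: (12 − 9.5625)² / 9.5625 = 0.6213
χ² = 0.1090 + 0.0034 + 0.0034 + 0.6213 = 0.7371 ≈ 0.737

0.737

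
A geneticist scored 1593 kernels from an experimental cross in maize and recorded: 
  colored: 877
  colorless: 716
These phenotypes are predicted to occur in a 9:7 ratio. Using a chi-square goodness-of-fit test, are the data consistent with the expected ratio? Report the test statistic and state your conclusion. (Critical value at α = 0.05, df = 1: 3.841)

The 9:7 ratio has 16 parts, so with N = 1593 the expected counts are:
  colored: 1593 × 9/16 = 896.0625
  colorless: 1593 × 7/16 = 696.9375
χ² = Σ (O − E)² / E
  colored: (877 − 896.0625)² / 896.0625 = 0.4055
  colorless: (716 − 696.9375)² / 696.9375 = 0.5214
χ² = 0.4055 + 0.5214 = 0.9269 ≈ 0.927
Degrees of freedom = 2 − 1 = 1; critical value at α = 0.05 is 3.841.
Since 0.927 < 3.841, we fail to reject the null hypothesis — the data are consistent with the 9:7 ratio.

0.927; consistent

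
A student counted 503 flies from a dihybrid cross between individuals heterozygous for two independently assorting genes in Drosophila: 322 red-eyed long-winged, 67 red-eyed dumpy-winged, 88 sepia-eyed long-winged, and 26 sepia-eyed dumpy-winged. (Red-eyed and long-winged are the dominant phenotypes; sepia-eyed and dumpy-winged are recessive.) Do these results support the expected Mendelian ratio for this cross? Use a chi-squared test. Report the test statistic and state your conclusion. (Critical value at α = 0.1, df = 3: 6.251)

14.666; not consistent

A dihybrid F₂ with independent assortment and complete dominance at both loci gives a 9:3:3:1 phenotypic ratio.
Under the 9:3:3:1 hypothesis (Σ ratio = 16, N = 503):
  red-eyed long-winged: 503 × 9/16 = 282.9375
  red-eyed dumpy-winged: 503 × 3/16 = 94.3125
  sepia-eyed long-winged: 503 × 3/16 = 94.3125
  sepia-eyed dumpy-winged: 503 × 1/16 = 31.4375
χ² = Σ (O − E)² / E
  red-eyed long-winged: (322 − 282.9375)² / 282.9375 = 5.3930
  red-eyed dumpy-winged: (67 − 94.3125)² / 94.3125 = 7.9096
  sepia-eyed long-winged: (88 − 94.3125)² / 94.3125 = 0.4225
  sepia-eyed dumpy-winged: (26 − 31.4375)² / 31.4375 = 0.9405
χ² = 5.3930 + 7.9096 + 0.4225 + 0.9405 = 14.6656 ≈ 14.666
Degrees of freedom = 4 − 1 = 3; critical value at α = 0.1 is 6.251.
Since 14.666 > 6.251, we reject the null hypothesis — the data do not fit the 9:3:3:1 ratio.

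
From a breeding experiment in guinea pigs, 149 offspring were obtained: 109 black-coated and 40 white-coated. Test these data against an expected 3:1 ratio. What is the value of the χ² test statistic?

Total ratio parts = 4. Expected numbers out of 149:
  black-coated: 149 × 3/4 = 111.75
  white-coated: 149 × 1/4 = 37.25
χ² = Σ (O − E)² / E
  black-coated: (109 − 111.75)² / 111.75 = 0.0677
  white-coated: (40 − 37.25)² / 37.25 = 0.2030
χ² = 0.0677 + 0.2030 = 0.2707 ≈ 0.271

0.271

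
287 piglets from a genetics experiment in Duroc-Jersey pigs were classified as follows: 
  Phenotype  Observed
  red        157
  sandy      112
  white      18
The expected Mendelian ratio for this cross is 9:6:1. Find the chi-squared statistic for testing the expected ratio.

Total ratio parts = 16. Expected numbers out of 287:
  red: 287 × 9/16 = 161.4375
  sandy: 287 × 6/16 = 107.625
  white: 287 × 1/16 = 17.9375
χ² = Σ (O − E)² / E
  red: (157 − 161.4375)² / 161.4375 = 0.1220
  sandy: (112 − 107.625)² / 107.625 = 0.1778
  white: (18 − 17.9375)² / 17.9375 = 0.0002
χ² = 0.1220 + 0.1778 + 0.0002 = 0.300

0.300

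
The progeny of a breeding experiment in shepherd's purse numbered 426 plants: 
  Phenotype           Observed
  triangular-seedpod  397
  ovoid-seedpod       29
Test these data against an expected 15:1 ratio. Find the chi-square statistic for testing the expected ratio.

0.226

Total ratio parts = 16. Expected numbers out of 426:
  triangular-seedpod: 426 × 15/16 = 399.375
  ovoid-seedpod: 426 × 1/16 = 26.625
χ² = Σ (O − E)² / E
  triangular-seedpod: (397 − 399.375)² / 399.375 = 0.0141
  ovoid-seedpod: (29 − 26.625)² / 26.625 = 0.2119
χ² = 0.0141 + 0.2119 = 0.226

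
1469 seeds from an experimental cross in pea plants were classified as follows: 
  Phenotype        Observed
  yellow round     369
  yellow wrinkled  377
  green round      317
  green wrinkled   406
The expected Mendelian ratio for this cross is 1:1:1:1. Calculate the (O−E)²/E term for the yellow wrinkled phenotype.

Under the 1:1:1:1 hypothesis (Σ ratio = 4, N = 1469):
  yellow round: 1469 × 1/4 = 367.25
  yellow wrinkled: 1469 × 1/4 = 367.25
  green round: 1469 × 1/4 = 367.25
  green wrinkled: 1469 × 1/4 = 367.25
Contribution of yellow wrinkled: (377 − 367.25)² / 367.25 = 0.2588

0.259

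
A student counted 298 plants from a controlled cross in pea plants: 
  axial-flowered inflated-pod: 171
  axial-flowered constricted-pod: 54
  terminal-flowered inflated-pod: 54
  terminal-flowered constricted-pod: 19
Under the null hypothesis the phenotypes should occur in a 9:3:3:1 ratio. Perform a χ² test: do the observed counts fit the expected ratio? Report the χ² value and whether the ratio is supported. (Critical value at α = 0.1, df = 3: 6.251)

0.201; consistent

Under the 9:3:3:1 hypothesis (Σ ratio = 16, N = 298):
  axial-flowered inflated-pod: 298 × 9/16 = 167.625
  axial-flowered constricted-pod: 298 × 3/16 = 55.875
  terminal-flowered inflated-pod: 298 × 3/16 = 55.875
  terminal-flowered constricted-pod: 298 × 1/16 = 18.625
χ² = Σ (O − E)² / E
  axial-flowered inflated-pod: (171 − 167.625)² / 167.625 = 0.0680
  axial-flowered constricted-pod: (54 − 55.875)² / 55.875 = 0.0629
  terminal-flowered inflated-pod: (54 − 55.875)² / 55.875 = 0.0629
  terminal-flowered constricted-pod: (19 − 18.625)² / 18.625 = 0.0076
χ² = 0.0680 + 0.0629 + 0.0629 + 0.0076 = 0.2014 ≈ 0.201
Degrees of freedom = 4 − 1 = 3; critical value at α = 0.1 is 6.251.
Since 0.201 < 6.251, we fail to reject the null hypothesis — the data are consistent with the 9:3:3:1 ratio.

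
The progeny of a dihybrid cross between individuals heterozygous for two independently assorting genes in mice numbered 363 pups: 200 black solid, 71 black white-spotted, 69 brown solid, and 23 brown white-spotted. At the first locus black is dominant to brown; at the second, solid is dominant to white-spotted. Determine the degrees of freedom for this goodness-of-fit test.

3

A dihybrid F₂ with independent assortment and complete dominance at both loci gives a 9:3:3:1 phenotypic ratio.
A goodness-of-fit test with 4 phenotype classes has df = 4 − 1 = 3.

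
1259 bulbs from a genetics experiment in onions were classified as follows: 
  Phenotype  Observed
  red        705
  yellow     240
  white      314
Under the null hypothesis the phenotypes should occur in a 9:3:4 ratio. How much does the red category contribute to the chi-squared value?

Total ratio parts = 16. Expected numbers out of 1259:
  red: 1259 × 9/16 = 708.1875
  yellow: 1259 × 3/16 = 236.0625
  white: 1259 × 4/16 = 314.75
Contribution of red: (705 − 708.1875)² / 708.1875 = 0.0143

0.014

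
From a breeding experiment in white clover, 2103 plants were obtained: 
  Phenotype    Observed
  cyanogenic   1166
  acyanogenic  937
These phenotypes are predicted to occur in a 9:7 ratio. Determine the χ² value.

Under the 9:7 hypothesis (Σ ratio = 16, N = 2103):
  cyanogenic: 2103 × 9/16 = 1182.9375
  acyanogenic: 2103 × 7/16 = 920.0625
χ² = Σ (O − E)² / E
  cyanogenic: (1166 − 1182.9375)² / 1182.9375 = 0.2425
  acyanogenic: (937 − 920.0625)² / 920.0625 = 0.3118
χ² = 0.2425 + 0.3118 = 0.5543 ≈ 0.554

0.554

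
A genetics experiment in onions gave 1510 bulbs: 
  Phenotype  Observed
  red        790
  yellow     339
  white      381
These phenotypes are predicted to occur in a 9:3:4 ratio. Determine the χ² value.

Total ratio parts = 16. Expected numbers out of 1510:
  red: 1510 × 9/16 = 849.375
  yellow: 1510 × 3/16 = 283.125
  white: 1510 × 4/16 = 377.5
χ² = Σ (O − E)² / E
  red: (790 − 849.375)² / 849.375 = 4.1506
  yellow: (339 − 283.125)² / 283.125 = 11.0270
  white: (381 − 377.5)² / 377.5 = 0.0325
χ² = 4.1506 + 11.0270 + 0.0325 = 15.2101 ≈ 15.210

15.210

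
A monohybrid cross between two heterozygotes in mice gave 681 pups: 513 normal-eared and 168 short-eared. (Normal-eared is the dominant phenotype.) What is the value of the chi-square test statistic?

For a monohybrid cross between heterozygotes with complete dominance, the expected phenotypic ratio is 3:1.
The 3:1 ratio has 4 parts, so with N = 681 the expected counts are:
  normal-eared: 681 × 3/4 = 510.75
  short-eared: 681 × 1/4 = 170.25
χ² = Σ (O − E)² / E
  normal-eared: (513 − 510.75)² / 510.75 = 0.0099
  short-eared: (168 − 170.25)² / 170.25 = 0.0297
χ² = 0.0099 + 0.0297 = 0.0396 ≈ 0.040

0.040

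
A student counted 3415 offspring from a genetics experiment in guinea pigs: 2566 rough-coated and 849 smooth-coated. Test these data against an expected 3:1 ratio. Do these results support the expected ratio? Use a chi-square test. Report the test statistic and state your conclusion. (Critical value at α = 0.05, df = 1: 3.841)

Under the 3:1 hypothesis (Σ ratio = 4, N = 3415):
  rough-coated: 3415 × 3/4 = 2561.25
  smooth-coated: 3415 × 1/4 = 853.75
χ² = Σ (O − E)² / E
  rough-coated: (2566 − 2561.25)² / 2561.25 = 0.0088
  smooth-coated: (849 − 853.75)² / 853.75 = 0.0264
χ² = 0.0088 + 0.0264 = 0.0352 ≈ 0.035
Degrees of freedom = 2 − 1 = 1; critical value at α = 0.05 is 3.841.
Since 0.035 < 3.841, we fail to reject the null hypothesis — the data are consistent with the 3:1 ratio.

0.035; consistent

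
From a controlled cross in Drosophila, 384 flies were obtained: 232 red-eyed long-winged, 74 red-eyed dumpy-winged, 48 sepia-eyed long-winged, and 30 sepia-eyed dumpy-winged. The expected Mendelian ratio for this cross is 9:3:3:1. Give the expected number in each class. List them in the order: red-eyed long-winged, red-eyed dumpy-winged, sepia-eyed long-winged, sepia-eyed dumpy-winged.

The 9:3:3:1 ratio has 16 parts, so with N = 384 the expected counts are:
  red-eyed long-winged: 384 × 9/16 = 216
  red-eyed dumpy-winged: 384 × 3/16 = 72
  sepia-eyed long-winged: 384 × 3/16 = 72
  sepia-eyed dumpy-winged: 384 × 1/16 = 24

216, 72, 72, 24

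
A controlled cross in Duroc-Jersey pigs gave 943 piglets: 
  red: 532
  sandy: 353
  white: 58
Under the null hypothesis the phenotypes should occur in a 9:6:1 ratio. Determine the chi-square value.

0.021

The 9:6:1 ratio has 16 parts, so with N = 943 the expected counts are:
  red: 943 × 9/16 = 530.4375
  sandy: 943 × 6/16 = 353.625
  white: 943 × 1/16 = 58.9375
χ² = Σ (O − E)² / E
  red: (532 − 530.4375)² / 530.4375 = 0.0046
  sandy: (353 − 353.625)² / 353.625 = 0.0011
  white: (58 − 58.9375)² / 58.9375 = 0.0149
χ² = 0.0046 + 0.0011 + 0.0149 = 0.0206 ≈ 0.021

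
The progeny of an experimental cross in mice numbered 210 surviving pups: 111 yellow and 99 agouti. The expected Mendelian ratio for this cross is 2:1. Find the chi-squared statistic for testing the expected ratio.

Under the 2:1 hypothesis (Σ ratio = 3, N = 210):
  yellow: 210 × 2/3 = 140
  agouti: 210 × 1/3 = 70
χ² = Σ (O − E)² / E
  yellow: (111 − 140)² / 140 = 6.0071
  agouti: (99 − 70)² / 70 = 12.0143
χ² = 6.0071 + 12.0143 = 18.0214 ≈ 18.021

18.021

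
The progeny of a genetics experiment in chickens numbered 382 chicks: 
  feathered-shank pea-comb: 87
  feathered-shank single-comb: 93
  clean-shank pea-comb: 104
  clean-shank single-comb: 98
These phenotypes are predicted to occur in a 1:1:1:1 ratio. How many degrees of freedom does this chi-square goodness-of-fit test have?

A goodness-of-fit test with 4 phenotype classes has df = 4 − 1 = 3.

3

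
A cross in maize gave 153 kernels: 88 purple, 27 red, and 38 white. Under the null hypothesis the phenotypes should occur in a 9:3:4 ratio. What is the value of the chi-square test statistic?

0.145

Under the 9:3:4 hypothesis (Σ ratio = 16, N = 153):
  purple: 153 × 9/16 = 86.0625
  red: 153 × 3/16 = 28.6875
  white: 153 × 4/16 = 38.25
χ² = Σ (O − E)² / E
  purple: (88 − 86.0625)² / 86.0625 = 0.0436
  red: (27 − 28.6875)² / 28.6875 = 0.0993
  white: (38 − 38.25)² / 38.25 = 0.0016
χ² = 0.0436 + 0.0993 + 0.0016 = 0.1445 ≈ 0.145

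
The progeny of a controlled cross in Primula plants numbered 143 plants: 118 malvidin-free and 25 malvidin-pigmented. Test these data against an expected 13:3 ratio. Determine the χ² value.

Total ratio parts = 16. Expected numbers out of 143:
  malvidin-free: 143 × 13/16 = 116.1875
  malvidin-pigmented: 143 × 3/16 = 26.8125
χ² = Σ (O − E)² / E
  malvidin-free: (118 − 116.1875)² / 116.1875 = 0.0283
  malvidin-pigmented: (25 − 26.8125)² / 26.8125 = 0.1225
χ² = 0.0283 + 0.1225 = 0.1508 ≈ 0.151

0.151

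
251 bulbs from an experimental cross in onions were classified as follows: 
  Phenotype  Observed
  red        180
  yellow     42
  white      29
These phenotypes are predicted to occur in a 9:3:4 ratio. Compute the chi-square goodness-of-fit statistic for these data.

29.367

Under the 9:3:4 hypothesis (Σ ratio = 16, N = 251):
  red: 251 × 9/16 = 141.1875
  yellow: 251 × 3/16 = 47.0625
  white: 251 × 4/16 = 62.75
χ² = Σ (O − E)² / E
  red: (180 − 141.1875)² / 141.1875 = 10.6696
  yellow: (42 − 47.0625)² / 47.0625 = 0.5446
  white: (29 − 62.75)² / 62.75 = 18.1524
χ² = 10.6696 + 0.5446 + 18.1524 = 29.3666 ≈ 29.367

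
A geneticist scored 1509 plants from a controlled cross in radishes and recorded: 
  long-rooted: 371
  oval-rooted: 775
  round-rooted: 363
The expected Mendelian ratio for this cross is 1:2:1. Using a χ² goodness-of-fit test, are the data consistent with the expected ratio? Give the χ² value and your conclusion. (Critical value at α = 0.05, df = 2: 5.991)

The 1:2:1 ratio has 4 parts, so with N = 1509 the expected counts are:
  long-rooted: 1509 × 1/4 = 377.25
  oval-rooted: 1509 × 2/4 = 754.5
  round-rooted: 1509 × 1/4 = 377.25
χ² = Σ (O − E)² / E
  long-rooted: (371 − 377.25)² / 377.25 = 0.1035
  oval-rooted: (775 − 754.5)² / 754.5 = 0.5570
  round-rooted: (363 − 377.25)² / 377.25 = 0.5383
χ² = 0.1035 + 0.5570 + 0.5383 = 1.1988 ≈ 1.199
Degrees of freedom = 3 − 1 = 2; critical value at α = 0.05 is 5.991.
Since 1.199 < 5.991, we fail to reject the null hypothesis — the data are consistent with the 1:2:1 ratio.

1.199; consistent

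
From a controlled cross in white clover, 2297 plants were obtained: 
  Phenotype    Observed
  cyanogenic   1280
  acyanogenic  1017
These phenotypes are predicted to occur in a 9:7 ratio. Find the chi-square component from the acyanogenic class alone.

Total ratio parts = 16. Expected numbers out of 2297:
  cyanogenic: 2297 × 9/16 = 1292.0625
  acyanogenic: 2297 × 7/16 = 1004.9375
Contribution of acyanogenic: (1017 − 1004.9375)² / 1004.9375 = 0.1448

0.145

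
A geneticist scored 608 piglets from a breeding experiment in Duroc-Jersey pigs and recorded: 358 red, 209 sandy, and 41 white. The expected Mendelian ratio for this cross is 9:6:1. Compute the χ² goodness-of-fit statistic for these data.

The 9:6:1 ratio has 16 parts, so with N = 608 the expected counts are:
  red: 608 × 9/16 = 342
  sandy: 608 × 6/16 = 228
  white: 608 × 1/16 = 38
χ² = Σ (O − E)² / E
  red: (358 − 342)² / 342 = 0.7485
  sandy: (209 − 228)² / 228 = 1.5833
  white: (41 − 38)² / 38 = 0.2368
χ² = 0.7485 + 1.5833 + 0.2368 = 2.5686 ≈ 2.569

2.569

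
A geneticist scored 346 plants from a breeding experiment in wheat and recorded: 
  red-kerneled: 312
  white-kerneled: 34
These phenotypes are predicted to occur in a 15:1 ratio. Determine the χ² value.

7.554

The 15:1 ratio has 16 parts, so with N = 346 the expected counts are:
  red-kerneled: 346 × 15/16 = 324.375
  white-kerneled: 346 × 1/16 = 21.625
χ² = Σ (O − E)² / E
  red-kerneled: (312 − 324.375)² / 324.375 = 0.4721
  white-kerneled: (34 − 21.625)² / 21.625 = 7.0816
χ² = 0.4721 + 7.0816 = 7.5537 ≈ 7.554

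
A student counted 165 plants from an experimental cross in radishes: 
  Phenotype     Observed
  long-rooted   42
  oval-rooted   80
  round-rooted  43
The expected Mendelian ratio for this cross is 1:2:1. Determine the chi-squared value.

0.164

Expected counts for N = 165 under a 1:2:1 ratio (total parts = 4):
  long-rooted: 165 × 1/4 = 41.25
  oval-rooted: 165 × 2/4 = 82.5
  round-rooted: 165 × 1/4 = 41.25
χ² = Σ (O − E)² / E
  long-rooted: (42 − 41.25)² / 41.25 = 0.0136
  oval-rooted: (80 − 82.5)² / 82.5 = 0.0758
  round-rooted: (43 − 41.25)² / 41.25 = 0.0742
χ² = 0.0136 + 0.0758 + 0.0742 = 0.1636 ≈ 0.164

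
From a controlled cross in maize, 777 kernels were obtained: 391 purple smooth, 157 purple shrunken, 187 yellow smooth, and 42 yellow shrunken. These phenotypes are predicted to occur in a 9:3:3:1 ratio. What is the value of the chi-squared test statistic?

18.335

Expected counts for N = 777 under a 9:3:3:1 ratio (total parts = 16):
  purple smooth: 777 × 9/16 = 437.0625
  purple shrunken: 777 × 3/16 = 145.6875
  yellow smooth: 777 × 3/16 = 145.6875
  yellow shrunken: 777 × 1/16 = 48.5625
χ² = Σ (O − E)² / E
  purple smooth: (391 − 437.0625)² / 437.0625 = 4.8546
  purple shrunken: (157 − 145.6875)² / 145.6875 = 0.8784
  yellow smooth: (187 − 145.6875)² / 145.6875 = 11.7150
  yellow shrunken: (42 − 48.5625)² / 48.5625 = 0.8868
χ² = 4.8546 + 0.8784 + 11.7150 + 0.8868 = 18.3348 ≈ 18.335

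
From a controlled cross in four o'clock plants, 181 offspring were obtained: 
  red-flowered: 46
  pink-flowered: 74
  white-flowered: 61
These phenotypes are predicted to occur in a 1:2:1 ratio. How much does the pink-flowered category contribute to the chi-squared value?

Expected counts for N = 181 under a 1:2:1 ratio (total parts = 4):
  red-flowered: 181 × 1/4 = 45.25
  pink-flowered: 181 × 2/4 = 90.5
  white-flowered: 181 × 1/4 = 45.25
Contribution of pink-flowered: (74 − 90.5)² / 90.5 = 3.0083

3.008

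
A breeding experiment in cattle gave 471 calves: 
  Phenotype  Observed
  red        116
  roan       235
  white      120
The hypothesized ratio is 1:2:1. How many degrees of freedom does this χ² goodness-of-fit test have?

2

A goodness-of-fit test with 3 phenotype classes has df = 3 − 1 = 2.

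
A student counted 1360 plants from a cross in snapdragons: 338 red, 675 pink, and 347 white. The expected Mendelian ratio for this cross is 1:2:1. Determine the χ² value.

The 1:2:1 ratio has 4 parts, so with N = 1360 the expected counts are:
  red: 1360 × 1/4 = 340
  pink: 1360 × 2/4 = 680
  white: 1360 × 1/4 = 340
χ² = Σ (O − E)² / E
  red: (338 − 340)² / 340 = 0.0118
  pink: (675 − 680)² / 680 = 0.0368
  white: (347 − 340)² / 340 = 0.1441
χ² = 0.0118 + 0.0368 + 0.1441 = 0.1927 ≈ 0.193

0.193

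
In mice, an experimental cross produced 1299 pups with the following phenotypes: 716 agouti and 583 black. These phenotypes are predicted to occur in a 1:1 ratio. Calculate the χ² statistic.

Total ratio parts = 2. Expected numbers out of 1299:
  agouti: 1299 × 1/2 = 649.5
  black: 1299 × 1/2 = 649.5
χ² = Σ (O − E)² / E
  agouti: (716 − 649.5)² / 649.5 = 6.8087
  black: (583 − 649.5)² / 649.5 = 6.8087
χ² = 6.8087 + 6.8087 = 13.6174 ≈ 13.617

13.617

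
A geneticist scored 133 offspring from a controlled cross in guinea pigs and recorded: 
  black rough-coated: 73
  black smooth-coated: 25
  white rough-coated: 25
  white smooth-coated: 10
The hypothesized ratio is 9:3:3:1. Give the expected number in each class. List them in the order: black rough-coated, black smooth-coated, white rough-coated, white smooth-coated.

74.8125, 24.9375, 24.9375, 8.3125

Under the 9:3:3:1 hypothesis (Σ ratio = 16, N = 133):
  black rough-coated: 133 × 9/16 = 74.8125
  black smooth-coated: 133 × 3/16 = 24.9375
  white rough-coated: 133 × 3/16 = 24.9375
  white smooth-coated: 133 × 1/16 = 8.3125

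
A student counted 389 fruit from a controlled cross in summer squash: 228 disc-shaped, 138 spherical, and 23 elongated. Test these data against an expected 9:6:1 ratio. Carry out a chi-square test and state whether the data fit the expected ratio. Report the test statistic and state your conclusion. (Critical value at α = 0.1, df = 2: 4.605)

The 9:6:1 ratio has 16 parts, so with N = 389 the expected counts are:
  disc-shaped: 389 × 9/16 = 218.8125
  spherical: 389 × 6/16 = 145.875
  elongated: 389 × 1/16 = 24.3125
χ² = Σ (O − E)² / E
  disc-shaped: (228 − 218.8125)² / 218.8125 = 0.3858
  spherical: (138 − 145.875)² / 145.875 = 0.4251
  elongated: (23 − 24.3125)² / 24.3125 = 0.0709
χ² = 0.3858 + 0.4251 + 0.0709 = 0.8818 ≈ 0.882
Degrees of freedom = 3 − 1 = 2; critical value at α = 0.1 is 4.605.
Since 0.882 < 4.605, we fail to reject the null hypothesis — the data are consistent with the 9:6:1 ratio.

0.882; consistent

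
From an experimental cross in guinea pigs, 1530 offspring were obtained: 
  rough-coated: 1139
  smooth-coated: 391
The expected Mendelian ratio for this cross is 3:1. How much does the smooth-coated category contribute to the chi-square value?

0.189

Under the 3:1 hypothesis (Σ ratio = 4, N = 1530):
  rough-coated: 1530 × 3/4 = 1147.5
  smooth-coated: 1530 × 1/4 = 382.5
Contribution of smooth-coated: (391 − 382.5)² / 382.5 = 0.1889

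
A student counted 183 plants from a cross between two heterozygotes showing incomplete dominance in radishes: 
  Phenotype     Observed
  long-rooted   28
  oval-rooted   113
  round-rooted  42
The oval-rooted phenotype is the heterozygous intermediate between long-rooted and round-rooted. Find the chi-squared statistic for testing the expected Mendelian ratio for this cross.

With incomplete dominance, a heterozygote × heterozygote cross gives a 1:2:1 phenotypic ratio.
Under the 1:2:1 hypothesis (Σ ratio = 4, N = 183):
  long-rooted: 183 × 1/4 = 45.75
  oval-rooted: 183 × 2/4 = 91.5
  round-rooted: 183 × 1/4 = 45.75
χ² = Σ (O − E)² / E
  long-rooted: (28 − 45.75)² / 45.75 = 6.8866
  oval-rooted: (113 − 91.5)² / 91.5 = 5.0519
  round-rooted: (42 − 45.75)² / 45.75 = 0.3074
χ² = 6.8866 + 5.0519 + 0.3074 = 12.2459 ≈ 12.246

12.246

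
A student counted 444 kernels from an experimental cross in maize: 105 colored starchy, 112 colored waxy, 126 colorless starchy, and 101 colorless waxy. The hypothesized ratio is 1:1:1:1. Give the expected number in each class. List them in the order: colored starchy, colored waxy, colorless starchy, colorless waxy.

Expected counts for N = 444 under a 1:1:1:1 ratio (total parts = 4):
  colored starchy: 444 × 1/4 = 111
  colored waxy: 444 × 1/4 = 111
  colorless starchy: 444 × 1/4 = 111
  colorless waxy: 444 × 1/4 = 111

111, 111, 111, 111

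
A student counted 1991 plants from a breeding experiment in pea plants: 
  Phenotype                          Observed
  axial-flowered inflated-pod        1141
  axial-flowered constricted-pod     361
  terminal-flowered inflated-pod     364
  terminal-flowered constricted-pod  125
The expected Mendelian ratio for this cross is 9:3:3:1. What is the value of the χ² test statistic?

Under the 9:3:3:1 hypothesis (Σ ratio = 16, N = 1991):
  axial-flowered inflated-pod: 1991 × 9/16 = 1119.9375
  axial-flowered constricted-pod: 1991 × 3/16 = 373.3125
  terminal-flowered inflated-pod: 1991 × 3/16 = 373.3125
  terminal-flowered constricted-pod: 1991 × 1/16 = 124.4375
χ² = Σ (O − E)² / E
  axial-flowered inflated-pod: (1141 − 1119.9375)² / 1119.9375 = 0.3961
  axial-flowered constricted-pod: (361 − 373.3125)² / 373.3125 = 0.4061
  terminal-flowered inflated-pod: (364 − 373.3125)² / 373.3125 = 0.2323
  terminal-flowered constricted-pod: (125 − 124.4375)² / 124.4375 = 0.0025
χ² = 0.3961 + 0.4061 + 0.2323 + 0.0025 = 1.037

1.037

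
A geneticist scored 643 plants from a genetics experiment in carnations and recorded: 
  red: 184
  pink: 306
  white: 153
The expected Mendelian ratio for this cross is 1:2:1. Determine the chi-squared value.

4.484

Total ratio parts = 4. Expected numbers out of 643:
  red: 643 × 1/4 = 160.75
  pink: 643 × 2/4 = 321.5
  white: 643 × 1/4 = 160.75
χ² = Σ (O − E)² / E
  red: (184 − 160.75)² / 160.75 = 3.3628
  pink: (306 − 321.5)² / 321.5 = 0.7473
  white: (153 − 160.75)² / 160.75 = 0.3736
χ² = 3.3628 + 0.7473 + 0.3736 = 4.4837 ≈ 4.484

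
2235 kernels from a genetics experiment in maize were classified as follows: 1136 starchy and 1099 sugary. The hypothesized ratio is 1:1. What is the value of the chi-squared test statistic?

0.613

The 1:1 ratio has 2 parts, so with N = 2235 the expected counts are:
  starchy: 2235 × 1/2 = 1117.5
  sugary: 2235 × 1/2 = 1117.5
χ² = Σ (O − E)² / E
  starchy: (1136 − 1117.5)² / 1117.5 = 0.3063
  sugary: (1099 − 1117.5)² / 1117.5 = 0.3063
χ² = 0.3063 + 0.3063 = 0.6126 ≈ 0.613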